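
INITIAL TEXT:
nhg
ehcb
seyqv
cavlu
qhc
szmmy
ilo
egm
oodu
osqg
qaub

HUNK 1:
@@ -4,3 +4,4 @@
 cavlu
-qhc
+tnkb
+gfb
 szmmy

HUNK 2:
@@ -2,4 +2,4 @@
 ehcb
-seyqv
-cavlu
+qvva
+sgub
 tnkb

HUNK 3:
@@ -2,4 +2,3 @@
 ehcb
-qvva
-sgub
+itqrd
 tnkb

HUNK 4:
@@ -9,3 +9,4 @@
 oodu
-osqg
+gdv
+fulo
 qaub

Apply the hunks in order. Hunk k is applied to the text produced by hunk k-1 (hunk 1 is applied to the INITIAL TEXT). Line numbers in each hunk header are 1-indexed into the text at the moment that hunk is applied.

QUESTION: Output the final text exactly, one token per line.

Answer: nhg
ehcb
itqrd
tnkb
gfb
szmmy
ilo
egm
oodu
gdv
fulo
qaub

Derivation:
Hunk 1: at line 4 remove [qhc] add [tnkb,gfb] -> 12 lines: nhg ehcb seyqv cavlu tnkb gfb szmmy ilo egm oodu osqg qaub
Hunk 2: at line 2 remove [seyqv,cavlu] add [qvva,sgub] -> 12 lines: nhg ehcb qvva sgub tnkb gfb szmmy ilo egm oodu osqg qaub
Hunk 3: at line 2 remove [qvva,sgub] add [itqrd] -> 11 lines: nhg ehcb itqrd tnkb gfb szmmy ilo egm oodu osqg qaub
Hunk 4: at line 9 remove [osqg] add [gdv,fulo] -> 12 lines: nhg ehcb itqrd tnkb gfb szmmy ilo egm oodu gdv fulo qaub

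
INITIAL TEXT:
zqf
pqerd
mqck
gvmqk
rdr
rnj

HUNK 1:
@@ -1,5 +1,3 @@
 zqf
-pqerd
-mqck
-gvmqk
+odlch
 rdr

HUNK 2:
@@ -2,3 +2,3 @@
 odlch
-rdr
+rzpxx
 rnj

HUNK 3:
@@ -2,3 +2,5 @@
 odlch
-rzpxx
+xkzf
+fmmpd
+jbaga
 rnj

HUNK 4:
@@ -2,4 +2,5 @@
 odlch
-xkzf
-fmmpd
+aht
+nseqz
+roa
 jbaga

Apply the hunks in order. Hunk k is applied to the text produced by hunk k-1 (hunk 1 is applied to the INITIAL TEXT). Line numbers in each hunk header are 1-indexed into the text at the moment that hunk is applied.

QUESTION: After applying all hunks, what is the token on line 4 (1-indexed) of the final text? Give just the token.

Answer: nseqz

Derivation:
Hunk 1: at line 1 remove [pqerd,mqck,gvmqk] add [odlch] -> 4 lines: zqf odlch rdr rnj
Hunk 2: at line 2 remove [rdr] add [rzpxx] -> 4 lines: zqf odlch rzpxx rnj
Hunk 3: at line 2 remove [rzpxx] add [xkzf,fmmpd,jbaga] -> 6 lines: zqf odlch xkzf fmmpd jbaga rnj
Hunk 4: at line 2 remove [xkzf,fmmpd] add [aht,nseqz,roa] -> 7 lines: zqf odlch aht nseqz roa jbaga rnj
Final line 4: nseqz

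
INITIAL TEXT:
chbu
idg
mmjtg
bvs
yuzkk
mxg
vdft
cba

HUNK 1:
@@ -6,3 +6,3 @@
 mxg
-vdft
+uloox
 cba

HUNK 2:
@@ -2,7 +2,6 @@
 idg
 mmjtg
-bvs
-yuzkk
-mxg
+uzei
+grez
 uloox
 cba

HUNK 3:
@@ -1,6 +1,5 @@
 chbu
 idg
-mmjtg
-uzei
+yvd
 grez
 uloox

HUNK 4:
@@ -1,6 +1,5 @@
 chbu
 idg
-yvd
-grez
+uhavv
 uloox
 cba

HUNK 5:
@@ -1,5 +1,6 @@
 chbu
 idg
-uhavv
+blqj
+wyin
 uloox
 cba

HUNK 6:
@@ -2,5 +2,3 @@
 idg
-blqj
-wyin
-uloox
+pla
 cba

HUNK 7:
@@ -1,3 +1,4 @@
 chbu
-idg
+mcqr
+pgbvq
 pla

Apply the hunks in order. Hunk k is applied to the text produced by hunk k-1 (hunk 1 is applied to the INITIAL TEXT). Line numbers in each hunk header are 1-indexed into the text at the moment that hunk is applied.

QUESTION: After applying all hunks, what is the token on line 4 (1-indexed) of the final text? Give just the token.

Hunk 1: at line 6 remove [vdft] add [uloox] -> 8 lines: chbu idg mmjtg bvs yuzkk mxg uloox cba
Hunk 2: at line 2 remove [bvs,yuzkk,mxg] add [uzei,grez] -> 7 lines: chbu idg mmjtg uzei grez uloox cba
Hunk 3: at line 1 remove [mmjtg,uzei] add [yvd] -> 6 lines: chbu idg yvd grez uloox cba
Hunk 4: at line 1 remove [yvd,grez] add [uhavv] -> 5 lines: chbu idg uhavv uloox cba
Hunk 5: at line 1 remove [uhavv] add [blqj,wyin] -> 6 lines: chbu idg blqj wyin uloox cba
Hunk 6: at line 2 remove [blqj,wyin,uloox] add [pla] -> 4 lines: chbu idg pla cba
Hunk 7: at line 1 remove [idg] add [mcqr,pgbvq] -> 5 lines: chbu mcqr pgbvq pla cba
Final line 4: pla

Answer: pla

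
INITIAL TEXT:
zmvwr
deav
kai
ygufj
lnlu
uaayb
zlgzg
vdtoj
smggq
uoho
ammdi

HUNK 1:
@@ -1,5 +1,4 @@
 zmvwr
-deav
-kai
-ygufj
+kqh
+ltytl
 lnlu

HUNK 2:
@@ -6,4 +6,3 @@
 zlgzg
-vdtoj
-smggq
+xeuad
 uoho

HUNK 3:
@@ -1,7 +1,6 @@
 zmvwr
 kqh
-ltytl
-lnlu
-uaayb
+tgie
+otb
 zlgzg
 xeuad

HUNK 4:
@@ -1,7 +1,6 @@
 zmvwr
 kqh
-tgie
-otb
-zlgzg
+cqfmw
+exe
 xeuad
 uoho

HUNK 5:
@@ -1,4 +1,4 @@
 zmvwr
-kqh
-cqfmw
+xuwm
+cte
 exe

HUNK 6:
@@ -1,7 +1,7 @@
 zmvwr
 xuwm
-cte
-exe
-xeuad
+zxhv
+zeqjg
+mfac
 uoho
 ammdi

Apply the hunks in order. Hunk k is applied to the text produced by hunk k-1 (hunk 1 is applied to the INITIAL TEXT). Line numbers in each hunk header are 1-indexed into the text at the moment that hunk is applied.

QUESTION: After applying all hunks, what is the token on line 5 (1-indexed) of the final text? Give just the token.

Answer: mfac

Derivation:
Hunk 1: at line 1 remove [deav,kai,ygufj] add [kqh,ltytl] -> 10 lines: zmvwr kqh ltytl lnlu uaayb zlgzg vdtoj smggq uoho ammdi
Hunk 2: at line 6 remove [vdtoj,smggq] add [xeuad] -> 9 lines: zmvwr kqh ltytl lnlu uaayb zlgzg xeuad uoho ammdi
Hunk 3: at line 1 remove [ltytl,lnlu,uaayb] add [tgie,otb] -> 8 lines: zmvwr kqh tgie otb zlgzg xeuad uoho ammdi
Hunk 4: at line 1 remove [tgie,otb,zlgzg] add [cqfmw,exe] -> 7 lines: zmvwr kqh cqfmw exe xeuad uoho ammdi
Hunk 5: at line 1 remove [kqh,cqfmw] add [xuwm,cte] -> 7 lines: zmvwr xuwm cte exe xeuad uoho ammdi
Hunk 6: at line 1 remove [cte,exe,xeuad] add [zxhv,zeqjg,mfac] -> 7 lines: zmvwr xuwm zxhv zeqjg mfac uoho ammdi
Final line 5: mfac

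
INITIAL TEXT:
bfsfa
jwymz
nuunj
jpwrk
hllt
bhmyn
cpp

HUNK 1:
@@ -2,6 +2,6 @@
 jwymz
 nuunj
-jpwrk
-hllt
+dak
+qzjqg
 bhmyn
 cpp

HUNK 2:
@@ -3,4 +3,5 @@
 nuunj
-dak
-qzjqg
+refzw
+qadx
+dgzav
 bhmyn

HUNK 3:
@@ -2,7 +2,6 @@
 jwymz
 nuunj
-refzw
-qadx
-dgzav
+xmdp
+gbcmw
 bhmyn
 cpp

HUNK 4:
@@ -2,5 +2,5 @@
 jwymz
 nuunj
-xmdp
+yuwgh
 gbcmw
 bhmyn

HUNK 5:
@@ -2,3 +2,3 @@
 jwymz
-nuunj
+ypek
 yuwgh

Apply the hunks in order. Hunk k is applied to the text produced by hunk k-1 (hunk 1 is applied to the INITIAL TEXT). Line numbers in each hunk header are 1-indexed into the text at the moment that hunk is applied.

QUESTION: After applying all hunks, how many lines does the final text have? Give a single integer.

Hunk 1: at line 2 remove [jpwrk,hllt] add [dak,qzjqg] -> 7 lines: bfsfa jwymz nuunj dak qzjqg bhmyn cpp
Hunk 2: at line 3 remove [dak,qzjqg] add [refzw,qadx,dgzav] -> 8 lines: bfsfa jwymz nuunj refzw qadx dgzav bhmyn cpp
Hunk 3: at line 2 remove [refzw,qadx,dgzav] add [xmdp,gbcmw] -> 7 lines: bfsfa jwymz nuunj xmdp gbcmw bhmyn cpp
Hunk 4: at line 2 remove [xmdp] add [yuwgh] -> 7 lines: bfsfa jwymz nuunj yuwgh gbcmw bhmyn cpp
Hunk 5: at line 2 remove [nuunj] add [ypek] -> 7 lines: bfsfa jwymz ypek yuwgh gbcmw bhmyn cpp
Final line count: 7

Answer: 7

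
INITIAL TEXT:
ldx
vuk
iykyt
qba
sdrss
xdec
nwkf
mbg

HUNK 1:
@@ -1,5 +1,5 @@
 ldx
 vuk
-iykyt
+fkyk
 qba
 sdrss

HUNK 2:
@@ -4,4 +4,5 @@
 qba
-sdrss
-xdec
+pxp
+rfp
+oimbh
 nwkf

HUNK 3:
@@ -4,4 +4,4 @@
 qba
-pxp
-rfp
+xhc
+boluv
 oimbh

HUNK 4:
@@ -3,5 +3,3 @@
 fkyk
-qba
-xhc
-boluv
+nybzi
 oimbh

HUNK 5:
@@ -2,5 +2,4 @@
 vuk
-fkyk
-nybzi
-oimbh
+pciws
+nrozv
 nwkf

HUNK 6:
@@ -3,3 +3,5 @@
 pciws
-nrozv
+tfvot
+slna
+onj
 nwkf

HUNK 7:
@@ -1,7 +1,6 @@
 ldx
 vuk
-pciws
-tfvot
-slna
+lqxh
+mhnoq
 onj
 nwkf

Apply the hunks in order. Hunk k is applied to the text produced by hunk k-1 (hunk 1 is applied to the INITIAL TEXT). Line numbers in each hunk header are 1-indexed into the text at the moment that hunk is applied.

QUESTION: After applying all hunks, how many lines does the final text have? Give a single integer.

Hunk 1: at line 1 remove [iykyt] add [fkyk] -> 8 lines: ldx vuk fkyk qba sdrss xdec nwkf mbg
Hunk 2: at line 4 remove [sdrss,xdec] add [pxp,rfp,oimbh] -> 9 lines: ldx vuk fkyk qba pxp rfp oimbh nwkf mbg
Hunk 3: at line 4 remove [pxp,rfp] add [xhc,boluv] -> 9 lines: ldx vuk fkyk qba xhc boluv oimbh nwkf mbg
Hunk 4: at line 3 remove [qba,xhc,boluv] add [nybzi] -> 7 lines: ldx vuk fkyk nybzi oimbh nwkf mbg
Hunk 5: at line 2 remove [fkyk,nybzi,oimbh] add [pciws,nrozv] -> 6 lines: ldx vuk pciws nrozv nwkf mbg
Hunk 6: at line 3 remove [nrozv] add [tfvot,slna,onj] -> 8 lines: ldx vuk pciws tfvot slna onj nwkf mbg
Hunk 7: at line 1 remove [pciws,tfvot,slna] add [lqxh,mhnoq] -> 7 lines: ldx vuk lqxh mhnoq onj nwkf mbg
Final line count: 7

Answer: 7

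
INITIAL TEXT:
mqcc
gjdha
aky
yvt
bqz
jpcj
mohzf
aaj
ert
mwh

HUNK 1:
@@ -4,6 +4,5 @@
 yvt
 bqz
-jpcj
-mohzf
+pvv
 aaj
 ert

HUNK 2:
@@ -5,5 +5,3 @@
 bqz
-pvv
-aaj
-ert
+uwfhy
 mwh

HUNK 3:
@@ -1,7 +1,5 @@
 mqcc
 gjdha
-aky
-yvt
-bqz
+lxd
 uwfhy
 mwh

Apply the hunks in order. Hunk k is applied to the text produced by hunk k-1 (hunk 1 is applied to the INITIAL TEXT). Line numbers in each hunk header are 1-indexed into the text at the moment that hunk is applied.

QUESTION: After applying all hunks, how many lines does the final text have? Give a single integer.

Answer: 5

Derivation:
Hunk 1: at line 4 remove [jpcj,mohzf] add [pvv] -> 9 lines: mqcc gjdha aky yvt bqz pvv aaj ert mwh
Hunk 2: at line 5 remove [pvv,aaj,ert] add [uwfhy] -> 7 lines: mqcc gjdha aky yvt bqz uwfhy mwh
Hunk 3: at line 1 remove [aky,yvt,bqz] add [lxd] -> 5 lines: mqcc gjdha lxd uwfhy mwh
Final line count: 5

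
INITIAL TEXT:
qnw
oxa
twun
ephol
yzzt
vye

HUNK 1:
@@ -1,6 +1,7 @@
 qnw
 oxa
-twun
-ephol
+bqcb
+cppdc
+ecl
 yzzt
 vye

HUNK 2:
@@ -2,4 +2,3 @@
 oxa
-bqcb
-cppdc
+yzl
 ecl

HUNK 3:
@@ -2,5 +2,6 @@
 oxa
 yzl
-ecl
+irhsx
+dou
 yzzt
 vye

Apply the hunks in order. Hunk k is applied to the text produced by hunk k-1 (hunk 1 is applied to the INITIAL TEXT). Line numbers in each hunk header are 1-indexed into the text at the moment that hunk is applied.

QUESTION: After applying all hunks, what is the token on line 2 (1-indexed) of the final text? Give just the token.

Hunk 1: at line 1 remove [twun,ephol] add [bqcb,cppdc,ecl] -> 7 lines: qnw oxa bqcb cppdc ecl yzzt vye
Hunk 2: at line 2 remove [bqcb,cppdc] add [yzl] -> 6 lines: qnw oxa yzl ecl yzzt vye
Hunk 3: at line 2 remove [ecl] add [irhsx,dou] -> 7 lines: qnw oxa yzl irhsx dou yzzt vye
Final line 2: oxa

Answer: oxa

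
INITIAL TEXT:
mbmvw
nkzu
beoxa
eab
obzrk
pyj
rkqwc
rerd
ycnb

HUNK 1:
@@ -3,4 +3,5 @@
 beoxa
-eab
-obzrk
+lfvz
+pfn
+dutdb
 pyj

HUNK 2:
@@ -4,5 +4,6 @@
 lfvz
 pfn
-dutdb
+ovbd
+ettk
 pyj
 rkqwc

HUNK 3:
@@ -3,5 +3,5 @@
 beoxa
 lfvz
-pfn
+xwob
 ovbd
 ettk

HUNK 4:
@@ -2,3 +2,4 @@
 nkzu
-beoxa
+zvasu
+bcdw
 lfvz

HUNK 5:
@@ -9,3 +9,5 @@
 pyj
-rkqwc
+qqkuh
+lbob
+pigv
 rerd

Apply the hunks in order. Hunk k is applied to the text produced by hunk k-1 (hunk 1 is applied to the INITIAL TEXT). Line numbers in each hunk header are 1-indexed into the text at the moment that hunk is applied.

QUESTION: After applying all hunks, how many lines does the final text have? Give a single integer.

Answer: 14

Derivation:
Hunk 1: at line 3 remove [eab,obzrk] add [lfvz,pfn,dutdb] -> 10 lines: mbmvw nkzu beoxa lfvz pfn dutdb pyj rkqwc rerd ycnb
Hunk 2: at line 4 remove [dutdb] add [ovbd,ettk] -> 11 lines: mbmvw nkzu beoxa lfvz pfn ovbd ettk pyj rkqwc rerd ycnb
Hunk 3: at line 3 remove [pfn] add [xwob] -> 11 lines: mbmvw nkzu beoxa lfvz xwob ovbd ettk pyj rkqwc rerd ycnb
Hunk 4: at line 2 remove [beoxa] add [zvasu,bcdw] -> 12 lines: mbmvw nkzu zvasu bcdw lfvz xwob ovbd ettk pyj rkqwc rerd ycnb
Hunk 5: at line 9 remove [rkqwc] add [qqkuh,lbob,pigv] -> 14 lines: mbmvw nkzu zvasu bcdw lfvz xwob ovbd ettk pyj qqkuh lbob pigv rerd ycnb
Final line count: 14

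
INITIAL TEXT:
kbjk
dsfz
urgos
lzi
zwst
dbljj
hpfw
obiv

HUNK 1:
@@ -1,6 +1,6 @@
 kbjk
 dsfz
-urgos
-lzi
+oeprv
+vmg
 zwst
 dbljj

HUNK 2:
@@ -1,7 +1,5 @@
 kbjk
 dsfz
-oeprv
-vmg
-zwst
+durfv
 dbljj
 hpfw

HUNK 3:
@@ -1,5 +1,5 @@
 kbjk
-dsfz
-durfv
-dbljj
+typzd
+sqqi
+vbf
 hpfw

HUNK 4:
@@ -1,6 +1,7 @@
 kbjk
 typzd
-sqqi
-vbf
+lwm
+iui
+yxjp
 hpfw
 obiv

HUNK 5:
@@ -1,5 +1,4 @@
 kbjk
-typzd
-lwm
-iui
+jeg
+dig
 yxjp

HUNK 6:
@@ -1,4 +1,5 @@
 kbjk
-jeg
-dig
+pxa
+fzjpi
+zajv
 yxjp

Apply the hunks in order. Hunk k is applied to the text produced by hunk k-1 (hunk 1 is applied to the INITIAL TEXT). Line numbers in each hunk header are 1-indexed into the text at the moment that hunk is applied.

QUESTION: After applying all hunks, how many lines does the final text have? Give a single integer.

Hunk 1: at line 1 remove [urgos,lzi] add [oeprv,vmg] -> 8 lines: kbjk dsfz oeprv vmg zwst dbljj hpfw obiv
Hunk 2: at line 1 remove [oeprv,vmg,zwst] add [durfv] -> 6 lines: kbjk dsfz durfv dbljj hpfw obiv
Hunk 3: at line 1 remove [dsfz,durfv,dbljj] add [typzd,sqqi,vbf] -> 6 lines: kbjk typzd sqqi vbf hpfw obiv
Hunk 4: at line 1 remove [sqqi,vbf] add [lwm,iui,yxjp] -> 7 lines: kbjk typzd lwm iui yxjp hpfw obiv
Hunk 5: at line 1 remove [typzd,lwm,iui] add [jeg,dig] -> 6 lines: kbjk jeg dig yxjp hpfw obiv
Hunk 6: at line 1 remove [jeg,dig] add [pxa,fzjpi,zajv] -> 7 lines: kbjk pxa fzjpi zajv yxjp hpfw obiv
Final line count: 7

Answer: 7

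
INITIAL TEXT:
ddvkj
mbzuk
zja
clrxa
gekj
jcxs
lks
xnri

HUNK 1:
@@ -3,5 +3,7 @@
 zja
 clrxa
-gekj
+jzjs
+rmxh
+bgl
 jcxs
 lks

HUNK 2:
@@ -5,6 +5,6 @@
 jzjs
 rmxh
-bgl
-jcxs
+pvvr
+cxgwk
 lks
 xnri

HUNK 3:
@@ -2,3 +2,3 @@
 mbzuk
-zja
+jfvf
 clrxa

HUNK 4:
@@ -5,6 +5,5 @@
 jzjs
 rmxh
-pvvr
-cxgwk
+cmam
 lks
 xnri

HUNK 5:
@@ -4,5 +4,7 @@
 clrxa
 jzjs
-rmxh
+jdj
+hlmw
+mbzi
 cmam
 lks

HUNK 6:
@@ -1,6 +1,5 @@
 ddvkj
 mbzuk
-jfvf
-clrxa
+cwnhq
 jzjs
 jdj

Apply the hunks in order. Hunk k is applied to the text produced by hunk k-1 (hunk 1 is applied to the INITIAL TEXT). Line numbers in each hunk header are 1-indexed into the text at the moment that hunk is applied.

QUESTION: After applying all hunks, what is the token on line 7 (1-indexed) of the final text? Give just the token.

Answer: mbzi

Derivation:
Hunk 1: at line 3 remove [gekj] add [jzjs,rmxh,bgl] -> 10 lines: ddvkj mbzuk zja clrxa jzjs rmxh bgl jcxs lks xnri
Hunk 2: at line 5 remove [bgl,jcxs] add [pvvr,cxgwk] -> 10 lines: ddvkj mbzuk zja clrxa jzjs rmxh pvvr cxgwk lks xnri
Hunk 3: at line 2 remove [zja] add [jfvf] -> 10 lines: ddvkj mbzuk jfvf clrxa jzjs rmxh pvvr cxgwk lks xnri
Hunk 4: at line 5 remove [pvvr,cxgwk] add [cmam] -> 9 lines: ddvkj mbzuk jfvf clrxa jzjs rmxh cmam lks xnri
Hunk 5: at line 4 remove [rmxh] add [jdj,hlmw,mbzi] -> 11 lines: ddvkj mbzuk jfvf clrxa jzjs jdj hlmw mbzi cmam lks xnri
Hunk 6: at line 1 remove [jfvf,clrxa] add [cwnhq] -> 10 lines: ddvkj mbzuk cwnhq jzjs jdj hlmw mbzi cmam lks xnri
Final line 7: mbzi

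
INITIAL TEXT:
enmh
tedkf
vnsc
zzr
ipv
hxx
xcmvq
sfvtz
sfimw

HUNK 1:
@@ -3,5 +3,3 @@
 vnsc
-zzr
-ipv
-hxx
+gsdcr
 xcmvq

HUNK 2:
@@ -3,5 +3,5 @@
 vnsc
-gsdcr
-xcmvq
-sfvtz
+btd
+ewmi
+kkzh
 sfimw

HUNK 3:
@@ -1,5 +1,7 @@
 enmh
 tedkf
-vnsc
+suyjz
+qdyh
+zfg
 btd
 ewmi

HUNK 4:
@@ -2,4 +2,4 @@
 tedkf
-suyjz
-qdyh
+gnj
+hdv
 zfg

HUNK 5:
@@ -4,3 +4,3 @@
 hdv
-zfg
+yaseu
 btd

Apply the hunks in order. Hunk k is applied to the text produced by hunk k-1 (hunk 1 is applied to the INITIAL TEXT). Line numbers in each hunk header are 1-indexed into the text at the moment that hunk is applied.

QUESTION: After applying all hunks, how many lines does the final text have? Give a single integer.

Hunk 1: at line 3 remove [zzr,ipv,hxx] add [gsdcr] -> 7 lines: enmh tedkf vnsc gsdcr xcmvq sfvtz sfimw
Hunk 2: at line 3 remove [gsdcr,xcmvq,sfvtz] add [btd,ewmi,kkzh] -> 7 lines: enmh tedkf vnsc btd ewmi kkzh sfimw
Hunk 3: at line 1 remove [vnsc] add [suyjz,qdyh,zfg] -> 9 lines: enmh tedkf suyjz qdyh zfg btd ewmi kkzh sfimw
Hunk 4: at line 2 remove [suyjz,qdyh] add [gnj,hdv] -> 9 lines: enmh tedkf gnj hdv zfg btd ewmi kkzh sfimw
Hunk 5: at line 4 remove [zfg] add [yaseu] -> 9 lines: enmh tedkf gnj hdv yaseu btd ewmi kkzh sfimw
Final line count: 9

Answer: 9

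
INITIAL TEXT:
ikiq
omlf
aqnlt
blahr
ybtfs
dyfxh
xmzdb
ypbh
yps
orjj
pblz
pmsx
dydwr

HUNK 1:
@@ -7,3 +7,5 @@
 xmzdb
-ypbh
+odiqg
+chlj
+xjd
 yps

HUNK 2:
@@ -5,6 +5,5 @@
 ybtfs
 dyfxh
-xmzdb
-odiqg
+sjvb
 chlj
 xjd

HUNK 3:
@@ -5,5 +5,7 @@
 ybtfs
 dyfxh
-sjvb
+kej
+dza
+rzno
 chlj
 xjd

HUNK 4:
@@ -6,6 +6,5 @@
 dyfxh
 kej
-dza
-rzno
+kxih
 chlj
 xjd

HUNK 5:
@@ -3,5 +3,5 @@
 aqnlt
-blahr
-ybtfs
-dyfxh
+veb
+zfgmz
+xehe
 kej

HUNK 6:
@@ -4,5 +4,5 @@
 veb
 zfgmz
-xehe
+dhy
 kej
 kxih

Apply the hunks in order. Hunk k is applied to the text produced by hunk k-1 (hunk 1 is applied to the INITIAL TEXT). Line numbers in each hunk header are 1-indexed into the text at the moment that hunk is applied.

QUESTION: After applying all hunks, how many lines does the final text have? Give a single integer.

Answer: 15

Derivation:
Hunk 1: at line 7 remove [ypbh] add [odiqg,chlj,xjd] -> 15 lines: ikiq omlf aqnlt blahr ybtfs dyfxh xmzdb odiqg chlj xjd yps orjj pblz pmsx dydwr
Hunk 2: at line 5 remove [xmzdb,odiqg] add [sjvb] -> 14 lines: ikiq omlf aqnlt blahr ybtfs dyfxh sjvb chlj xjd yps orjj pblz pmsx dydwr
Hunk 3: at line 5 remove [sjvb] add [kej,dza,rzno] -> 16 lines: ikiq omlf aqnlt blahr ybtfs dyfxh kej dza rzno chlj xjd yps orjj pblz pmsx dydwr
Hunk 4: at line 6 remove [dza,rzno] add [kxih] -> 15 lines: ikiq omlf aqnlt blahr ybtfs dyfxh kej kxih chlj xjd yps orjj pblz pmsx dydwr
Hunk 5: at line 3 remove [blahr,ybtfs,dyfxh] add [veb,zfgmz,xehe] -> 15 lines: ikiq omlf aqnlt veb zfgmz xehe kej kxih chlj xjd yps orjj pblz pmsx dydwr
Hunk 6: at line 4 remove [xehe] add [dhy] -> 15 lines: ikiq omlf aqnlt veb zfgmz dhy kej kxih chlj xjd yps orjj pblz pmsx dydwr
Final line count: 15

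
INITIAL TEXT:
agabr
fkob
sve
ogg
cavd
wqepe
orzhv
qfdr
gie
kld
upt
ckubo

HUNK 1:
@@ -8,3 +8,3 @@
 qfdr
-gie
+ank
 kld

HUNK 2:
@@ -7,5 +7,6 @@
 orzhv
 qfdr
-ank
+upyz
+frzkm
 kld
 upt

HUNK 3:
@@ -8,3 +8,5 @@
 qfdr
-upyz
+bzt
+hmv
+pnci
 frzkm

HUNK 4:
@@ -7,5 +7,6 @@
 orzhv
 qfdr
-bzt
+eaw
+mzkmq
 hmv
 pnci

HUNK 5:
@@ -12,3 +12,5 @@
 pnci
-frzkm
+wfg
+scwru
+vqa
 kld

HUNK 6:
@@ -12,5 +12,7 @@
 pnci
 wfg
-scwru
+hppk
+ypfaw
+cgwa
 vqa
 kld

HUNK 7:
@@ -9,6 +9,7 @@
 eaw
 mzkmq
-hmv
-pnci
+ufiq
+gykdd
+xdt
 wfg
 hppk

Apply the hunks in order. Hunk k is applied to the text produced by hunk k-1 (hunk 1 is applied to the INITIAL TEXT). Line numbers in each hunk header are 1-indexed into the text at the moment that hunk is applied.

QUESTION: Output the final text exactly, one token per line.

Answer: agabr
fkob
sve
ogg
cavd
wqepe
orzhv
qfdr
eaw
mzkmq
ufiq
gykdd
xdt
wfg
hppk
ypfaw
cgwa
vqa
kld
upt
ckubo

Derivation:
Hunk 1: at line 8 remove [gie] add [ank] -> 12 lines: agabr fkob sve ogg cavd wqepe orzhv qfdr ank kld upt ckubo
Hunk 2: at line 7 remove [ank] add [upyz,frzkm] -> 13 lines: agabr fkob sve ogg cavd wqepe orzhv qfdr upyz frzkm kld upt ckubo
Hunk 3: at line 8 remove [upyz] add [bzt,hmv,pnci] -> 15 lines: agabr fkob sve ogg cavd wqepe orzhv qfdr bzt hmv pnci frzkm kld upt ckubo
Hunk 4: at line 7 remove [bzt] add [eaw,mzkmq] -> 16 lines: agabr fkob sve ogg cavd wqepe orzhv qfdr eaw mzkmq hmv pnci frzkm kld upt ckubo
Hunk 5: at line 12 remove [frzkm] add [wfg,scwru,vqa] -> 18 lines: agabr fkob sve ogg cavd wqepe orzhv qfdr eaw mzkmq hmv pnci wfg scwru vqa kld upt ckubo
Hunk 6: at line 12 remove [scwru] add [hppk,ypfaw,cgwa] -> 20 lines: agabr fkob sve ogg cavd wqepe orzhv qfdr eaw mzkmq hmv pnci wfg hppk ypfaw cgwa vqa kld upt ckubo
Hunk 7: at line 9 remove [hmv,pnci] add [ufiq,gykdd,xdt] -> 21 lines: agabr fkob sve ogg cavd wqepe orzhv qfdr eaw mzkmq ufiq gykdd xdt wfg hppk ypfaw cgwa vqa kld upt ckubo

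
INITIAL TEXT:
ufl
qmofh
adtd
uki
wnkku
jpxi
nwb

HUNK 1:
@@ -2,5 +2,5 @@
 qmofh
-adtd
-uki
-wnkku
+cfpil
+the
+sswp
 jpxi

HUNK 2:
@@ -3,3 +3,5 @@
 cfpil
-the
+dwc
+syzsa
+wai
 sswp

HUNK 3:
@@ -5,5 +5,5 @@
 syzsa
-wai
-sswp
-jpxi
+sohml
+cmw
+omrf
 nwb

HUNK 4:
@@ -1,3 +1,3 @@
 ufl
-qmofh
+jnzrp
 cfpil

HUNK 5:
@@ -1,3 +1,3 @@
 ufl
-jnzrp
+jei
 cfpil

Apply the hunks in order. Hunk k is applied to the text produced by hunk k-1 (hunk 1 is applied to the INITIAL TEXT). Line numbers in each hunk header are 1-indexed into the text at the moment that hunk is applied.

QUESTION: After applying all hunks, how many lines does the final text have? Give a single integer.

Answer: 9

Derivation:
Hunk 1: at line 2 remove [adtd,uki,wnkku] add [cfpil,the,sswp] -> 7 lines: ufl qmofh cfpil the sswp jpxi nwb
Hunk 2: at line 3 remove [the] add [dwc,syzsa,wai] -> 9 lines: ufl qmofh cfpil dwc syzsa wai sswp jpxi nwb
Hunk 3: at line 5 remove [wai,sswp,jpxi] add [sohml,cmw,omrf] -> 9 lines: ufl qmofh cfpil dwc syzsa sohml cmw omrf nwb
Hunk 4: at line 1 remove [qmofh] add [jnzrp] -> 9 lines: ufl jnzrp cfpil dwc syzsa sohml cmw omrf nwb
Hunk 5: at line 1 remove [jnzrp] add [jei] -> 9 lines: ufl jei cfpil dwc syzsa sohml cmw omrf nwb
Final line count: 9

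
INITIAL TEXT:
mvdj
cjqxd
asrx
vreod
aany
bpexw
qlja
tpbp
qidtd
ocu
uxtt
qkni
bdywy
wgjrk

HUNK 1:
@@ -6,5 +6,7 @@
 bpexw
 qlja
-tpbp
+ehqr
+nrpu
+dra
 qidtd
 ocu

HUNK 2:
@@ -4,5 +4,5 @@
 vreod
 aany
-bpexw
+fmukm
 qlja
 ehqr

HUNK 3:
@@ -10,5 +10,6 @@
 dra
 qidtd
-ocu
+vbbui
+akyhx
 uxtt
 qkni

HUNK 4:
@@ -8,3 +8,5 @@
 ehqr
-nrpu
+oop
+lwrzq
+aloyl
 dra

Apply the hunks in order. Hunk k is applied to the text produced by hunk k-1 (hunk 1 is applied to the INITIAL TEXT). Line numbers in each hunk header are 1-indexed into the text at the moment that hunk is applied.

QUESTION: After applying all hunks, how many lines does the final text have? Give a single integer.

Answer: 19

Derivation:
Hunk 1: at line 6 remove [tpbp] add [ehqr,nrpu,dra] -> 16 lines: mvdj cjqxd asrx vreod aany bpexw qlja ehqr nrpu dra qidtd ocu uxtt qkni bdywy wgjrk
Hunk 2: at line 4 remove [bpexw] add [fmukm] -> 16 lines: mvdj cjqxd asrx vreod aany fmukm qlja ehqr nrpu dra qidtd ocu uxtt qkni bdywy wgjrk
Hunk 3: at line 10 remove [ocu] add [vbbui,akyhx] -> 17 lines: mvdj cjqxd asrx vreod aany fmukm qlja ehqr nrpu dra qidtd vbbui akyhx uxtt qkni bdywy wgjrk
Hunk 4: at line 8 remove [nrpu] add [oop,lwrzq,aloyl] -> 19 lines: mvdj cjqxd asrx vreod aany fmukm qlja ehqr oop lwrzq aloyl dra qidtd vbbui akyhx uxtt qkni bdywy wgjrk
Final line count: 19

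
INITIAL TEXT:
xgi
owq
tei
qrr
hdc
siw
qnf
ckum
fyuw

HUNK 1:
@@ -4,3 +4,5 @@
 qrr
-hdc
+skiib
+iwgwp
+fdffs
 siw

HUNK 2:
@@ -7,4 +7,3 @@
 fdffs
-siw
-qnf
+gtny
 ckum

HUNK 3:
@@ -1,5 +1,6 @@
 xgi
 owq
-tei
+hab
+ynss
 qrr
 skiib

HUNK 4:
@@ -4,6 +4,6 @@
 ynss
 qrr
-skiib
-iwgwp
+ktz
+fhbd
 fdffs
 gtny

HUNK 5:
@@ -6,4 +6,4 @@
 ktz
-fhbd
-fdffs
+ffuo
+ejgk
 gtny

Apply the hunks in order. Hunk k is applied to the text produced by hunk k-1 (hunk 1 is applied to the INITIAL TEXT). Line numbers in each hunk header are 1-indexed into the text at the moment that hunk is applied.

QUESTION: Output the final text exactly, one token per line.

Answer: xgi
owq
hab
ynss
qrr
ktz
ffuo
ejgk
gtny
ckum
fyuw

Derivation:
Hunk 1: at line 4 remove [hdc] add [skiib,iwgwp,fdffs] -> 11 lines: xgi owq tei qrr skiib iwgwp fdffs siw qnf ckum fyuw
Hunk 2: at line 7 remove [siw,qnf] add [gtny] -> 10 lines: xgi owq tei qrr skiib iwgwp fdffs gtny ckum fyuw
Hunk 3: at line 1 remove [tei] add [hab,ynss] -> 11 lines: xgi owq hab ynss qrr skiib iwgwp fdffs gtny ckum fyuw
Hunk 4: at line 4 remove [skiib,iwgwp] add [ktz,fhbd] -> 11 lines: xgi owq hab ynss qrr ktz fhbd fdffs gtny ckum fyuw
Hunk 5: at line 6 remove [fhbd,fdffs] add [ffuo,ejgk] -> 11 lines: xgi owq hab ynss qrr ktz ffuo ejgk gtny ckum fyuw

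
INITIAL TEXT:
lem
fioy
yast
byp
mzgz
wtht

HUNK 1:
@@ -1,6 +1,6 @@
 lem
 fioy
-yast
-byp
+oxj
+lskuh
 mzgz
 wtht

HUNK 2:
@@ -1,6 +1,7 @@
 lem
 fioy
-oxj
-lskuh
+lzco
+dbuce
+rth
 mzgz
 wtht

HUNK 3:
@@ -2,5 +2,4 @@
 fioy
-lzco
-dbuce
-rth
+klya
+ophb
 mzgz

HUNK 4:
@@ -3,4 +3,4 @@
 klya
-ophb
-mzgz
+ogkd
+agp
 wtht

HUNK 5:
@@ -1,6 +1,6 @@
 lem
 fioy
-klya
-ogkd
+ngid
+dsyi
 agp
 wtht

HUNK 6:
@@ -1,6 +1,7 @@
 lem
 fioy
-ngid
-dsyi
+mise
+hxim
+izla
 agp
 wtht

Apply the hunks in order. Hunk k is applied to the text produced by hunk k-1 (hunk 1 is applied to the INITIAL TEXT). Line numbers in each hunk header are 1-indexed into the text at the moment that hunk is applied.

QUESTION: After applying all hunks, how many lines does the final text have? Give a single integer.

Answer: 7

Derivation:
Hunk 1: at line 1 remove [yast,byp] add [oxj,lskuh] -> 6 lines: lem fioy oxj lskuh mzgz wtht
Hunk 2: at line 1 remove [oxj,lskuh] add [lzco,dbuce,rth] -> 7 lines: lem fioy lzco dbuce rth mzgz wtht
Hunk 3: at line 2 remove [lzco,dbuce,rth] add [klya,ophb] -> 6 lines: lem fioy klya ophb mzgz wtht
Hunk 4: at line 3 remove [ophb,mzgz] add [ogkd,agp] -> 6 lines: lem fioy klya ogkd agp wtht
Hunk 5: at line 1 remove [klya,ogkd] add [ngid,dsyi] -> 6 lines: lem fioy ngid dsyi agp wtht
Hunk 6: at line 1 remove [ngid,dsyi] add [mise,hxim,izla] -> 7 lines: lem fioy mise hxim izla agp wtht
Final line count: 7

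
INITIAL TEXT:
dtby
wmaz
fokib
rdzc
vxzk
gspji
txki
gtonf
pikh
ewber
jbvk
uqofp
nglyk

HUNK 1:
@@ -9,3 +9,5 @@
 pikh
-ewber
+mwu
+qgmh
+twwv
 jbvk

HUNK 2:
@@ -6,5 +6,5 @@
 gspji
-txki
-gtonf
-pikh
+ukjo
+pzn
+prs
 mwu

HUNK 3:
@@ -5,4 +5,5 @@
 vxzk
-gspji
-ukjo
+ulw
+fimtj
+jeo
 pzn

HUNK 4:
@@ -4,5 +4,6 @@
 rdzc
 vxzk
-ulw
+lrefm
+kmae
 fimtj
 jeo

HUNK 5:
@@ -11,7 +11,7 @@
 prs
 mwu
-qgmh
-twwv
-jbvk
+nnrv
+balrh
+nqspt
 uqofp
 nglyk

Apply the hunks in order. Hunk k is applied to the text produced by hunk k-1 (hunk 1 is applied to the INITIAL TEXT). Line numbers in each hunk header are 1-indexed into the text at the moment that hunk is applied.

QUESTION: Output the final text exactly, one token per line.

Answer: dtby
wmaz
fokib
rdzc
vxzk
lrefm
kmae
fimtj
jeo
pzn
prs
mwu
nnrv
balrh
nqspt
uqofp
nglyk

Derivation:
Hunk 1: at line 9 remove [ewber] add [mwu,qgmh,twwv] -> 15 lines: dtby wmaz fokib rdzc vxzk gspji txki gtonf pikh mwu qgmh twwv jbvk uqofp nglyk
Hunk 2: at line 6 remove [txki,gtonf,pikh] add [ukjo,pzn,prs] -> 15 lines: dtby wmaz fokib rdzc vxzk gspji ukjo pzn prs mwu qgmh twwv jbvk uqofp nglyk
Hunk 3: at line 5 remove [gspji,ukjo] add [ulw,fimtj,jeo] -> 16 lines: dtby wmaz fokib rdzc vxzk ulw fimtj jeo pzn prs mwu qgmh twwv jbvk uqofp nglyk
Hunk 4: at line 4 remove [ulw] add [lrefm,kmae] -> 17 lines: dtby wmaz fokib rdzc vxzk lrefm kmae fimtj jeo pzn prs mwu qgmh twwv jbvk uqofp nglyk
Hunk 5: at line 11 remove [qgmh,twwv,jbvk] add [nnrv,balrh,nqspt] -> 17 lines: dtby wmaz fokib rdzc vxzk lrefm kmae fimtj jeo pzn prs mwu nnrv balrh nqspt uqofp nglyk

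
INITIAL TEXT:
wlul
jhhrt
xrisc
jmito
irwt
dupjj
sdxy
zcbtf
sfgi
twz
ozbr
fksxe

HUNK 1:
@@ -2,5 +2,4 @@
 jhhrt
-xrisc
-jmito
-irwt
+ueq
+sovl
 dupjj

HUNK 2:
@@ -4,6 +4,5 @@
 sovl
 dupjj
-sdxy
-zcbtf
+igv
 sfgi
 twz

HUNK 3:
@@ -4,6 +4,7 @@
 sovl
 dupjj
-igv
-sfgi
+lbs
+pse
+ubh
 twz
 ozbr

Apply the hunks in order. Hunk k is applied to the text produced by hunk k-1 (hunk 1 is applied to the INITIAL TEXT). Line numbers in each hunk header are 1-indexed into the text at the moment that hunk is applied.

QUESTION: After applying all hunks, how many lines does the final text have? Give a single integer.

Answer: 11

Derivation:
Hunk 1: at line 2 remove [xrisc,jmito,irwt] add [ueq,sovl] -> 11 lines: wlul jhhrt ueq sovl dupjj sdxy zcbtf sfgi twz ozbr fksxe
Hunk 2: at line 4 remove [sdxy,zcbtf] add [igv] -> 10 lines: wlul jhhrt ueq sovl dupjj igv sfgi twz ozbr fksxe
Hunk 3: at line 4 remove [igv,sfgi] add [lbs,pse,ubh] -> 11 lines: wlul jhhrt ueq sovl dupjj lbs pse ubh twz ozbr fksxe
Final line count: 11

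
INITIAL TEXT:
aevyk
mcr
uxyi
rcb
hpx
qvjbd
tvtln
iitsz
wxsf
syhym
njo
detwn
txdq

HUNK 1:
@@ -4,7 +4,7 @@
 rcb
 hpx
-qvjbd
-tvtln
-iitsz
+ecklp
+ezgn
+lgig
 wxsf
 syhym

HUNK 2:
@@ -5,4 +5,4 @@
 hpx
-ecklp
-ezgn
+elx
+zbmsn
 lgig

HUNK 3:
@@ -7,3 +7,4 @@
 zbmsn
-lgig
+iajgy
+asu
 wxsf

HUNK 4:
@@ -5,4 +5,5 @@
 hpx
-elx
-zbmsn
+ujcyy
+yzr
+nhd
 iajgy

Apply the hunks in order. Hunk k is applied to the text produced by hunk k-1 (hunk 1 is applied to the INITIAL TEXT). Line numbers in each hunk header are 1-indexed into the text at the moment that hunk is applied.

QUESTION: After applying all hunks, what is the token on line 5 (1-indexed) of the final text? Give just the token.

Answer: hpx

Derivation:
Hunk 1: at line 4 remove [qvjbd,tvtln,iitsz] add [ecklp,ezgn,lgig] -> 13 lines: aevyk mcr uxyi rcb hpx ecklp ezgn lgig wxsf syhym njo detwn txdq
Hunk 2: at line 5 remove [ecklp,ezgn] add [elx,zbmsn] -> 13 lines: aevyk mcr uxyi rcb hpx elx zbmsn lgig wxsf syhym njo detwn txdq
Hunk 3: at line 7 remove [lgig] add [iajgy,asu] -> 14 lines: aevyk mcr uxyi rcb hpx elx zbmsn iajgy asu wxsf syhym njo detwn txdq
Hunk 4: at line 5 remove [elx,zbmsn] add [ujcyy,yzr,nhd] -> 15 lines: aevyk mcr uxyi rcb hpx ujcyy yzr nhd iajgy asu wxsf syhym njo detwn txdq
Final line 5: hpx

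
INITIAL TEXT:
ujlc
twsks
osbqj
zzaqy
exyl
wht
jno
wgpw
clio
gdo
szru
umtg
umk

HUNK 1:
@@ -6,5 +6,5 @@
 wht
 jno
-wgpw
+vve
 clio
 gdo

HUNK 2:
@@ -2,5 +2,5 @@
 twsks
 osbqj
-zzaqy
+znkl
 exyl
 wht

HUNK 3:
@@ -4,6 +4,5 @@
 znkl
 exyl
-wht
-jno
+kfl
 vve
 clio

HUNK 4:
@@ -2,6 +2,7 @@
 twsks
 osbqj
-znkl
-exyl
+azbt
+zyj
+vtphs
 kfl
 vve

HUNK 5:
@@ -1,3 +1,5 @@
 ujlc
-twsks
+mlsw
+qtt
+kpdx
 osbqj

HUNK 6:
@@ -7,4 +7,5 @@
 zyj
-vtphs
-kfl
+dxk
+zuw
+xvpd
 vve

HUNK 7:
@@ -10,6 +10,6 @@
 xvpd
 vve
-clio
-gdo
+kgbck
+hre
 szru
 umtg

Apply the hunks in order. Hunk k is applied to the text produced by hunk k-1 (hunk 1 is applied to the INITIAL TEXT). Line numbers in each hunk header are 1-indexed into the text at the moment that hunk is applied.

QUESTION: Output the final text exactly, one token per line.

Hunk 1: at line 6 remove [wgpw] add [vve] -> 13 lines: ujlc twsks osbqj zzaqy exyl wht jno vve clio gdo szru umtg umk
Hunk 2: at line 2 remove [zzaqy] add [znkl] -> 13 lines: ujlc twsks osbqj znkl exyl wht jno vve clio gdo szru umtg umk
Hunk 3: at line 4 remove [wht,jno] add [kfl] -> 12 lines: ujlc twsks osbqj znkl exyl kfl vve clio gdo szru umtg umk
Hunk 4: at line 2 remove [znkl,exyl] add [azbt,zyj,vtphs] -> 13 lines: ujlc twsks osbqj azbt zyj vtphs kfl vve clio gdo szru umtg umk
Hunk 5: at line 1 remove [twsks] add [mlsw,qtt,kpdx] -> 15 lines: ujlc mlsw qtt kpdx osbqj azbt zyj vtphs kfl vve clio gdo szru umtg umk
Hunk 6: at line 7 remove [vtphs,kfl] add [dxk,zuw,xvpd] -> 16 lines: ujlc mlsw qtt kpdx osbqj azbt zyj dxk zuw xvpd vve clio gdo szru umtg umk
Hunk 7: at line 10 remove [clio,gdo] add [kgbck,hre] -> 16 lines: ujlc mlsw qtt kpdx osbqj azbt zyj dxk zuw xvpd vve kgbck hre szru umtg umk

Answer: ujlc
mlsw
qtt
kpdx
osbqj
azbt
zyj
dxk
zuw
xvpd
vve
kgbck
hre
szru
umtg
umk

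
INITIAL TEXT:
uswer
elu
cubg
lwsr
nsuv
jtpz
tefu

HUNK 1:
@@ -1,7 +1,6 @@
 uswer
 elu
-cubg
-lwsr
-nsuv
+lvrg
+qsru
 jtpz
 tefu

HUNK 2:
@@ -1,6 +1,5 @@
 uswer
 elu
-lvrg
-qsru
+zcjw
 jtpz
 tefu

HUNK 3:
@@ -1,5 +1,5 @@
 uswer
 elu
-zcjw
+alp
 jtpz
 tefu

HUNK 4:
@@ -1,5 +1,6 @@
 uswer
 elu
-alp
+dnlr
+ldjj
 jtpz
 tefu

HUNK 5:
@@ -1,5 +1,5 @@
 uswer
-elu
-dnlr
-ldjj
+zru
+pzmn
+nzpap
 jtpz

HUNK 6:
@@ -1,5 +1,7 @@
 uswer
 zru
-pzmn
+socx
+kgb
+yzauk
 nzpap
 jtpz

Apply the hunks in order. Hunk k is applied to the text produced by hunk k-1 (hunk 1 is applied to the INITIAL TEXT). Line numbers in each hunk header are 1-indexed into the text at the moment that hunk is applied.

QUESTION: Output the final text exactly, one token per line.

Answer: uswer
zru
socx
kgb
yzauk
nzpap
jtpz
tefu

Derivation:
Hunk 1: at line 1 remove [cubg,lwsr,nsuv] add [lvrg,qsru] -> 6 lines: uswer elu lvrg qsru jtpz tefu
Hunk 2: at line 1 remove [lvrg,qsru] add [zcjw] -> 5 lines: uswer elu zcjw jtpz tefu
Hunk 3: at line 1 remove [zcjw] add [alp] -> 5 lines: uswer elu alp jtpz tefu
Hunk 4: at line 1 remove [alp] add [dnlr,ldjj] -> 6 lines: uswer elu dnlr ldjj jtpz tefu
Hunk 5: at line 1 remove [elu,dnlr,ldjj] add [zru,pzmn,nzpap] -> 6 lines: uswer zru pzmn nzpap jtpz tefu
Hunk 6: at line 1 remove [pzmn] add [socx,kgb,yzauk] -> 8 lines: uswer zru socx kgb yzauk nzpap jtpz tefu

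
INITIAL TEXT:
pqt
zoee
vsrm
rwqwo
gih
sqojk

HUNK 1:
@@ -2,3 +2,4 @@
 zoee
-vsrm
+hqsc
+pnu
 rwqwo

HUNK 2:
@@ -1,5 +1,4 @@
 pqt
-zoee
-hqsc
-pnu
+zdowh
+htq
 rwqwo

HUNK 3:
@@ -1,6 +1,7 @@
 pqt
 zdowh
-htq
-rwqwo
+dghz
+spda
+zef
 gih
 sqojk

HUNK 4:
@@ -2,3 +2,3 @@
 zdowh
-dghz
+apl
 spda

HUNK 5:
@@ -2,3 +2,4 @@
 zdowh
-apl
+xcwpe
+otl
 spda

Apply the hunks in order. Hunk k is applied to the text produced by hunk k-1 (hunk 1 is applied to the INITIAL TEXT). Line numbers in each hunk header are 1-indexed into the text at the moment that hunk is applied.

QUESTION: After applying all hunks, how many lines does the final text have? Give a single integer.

Hunk 1: at line 2 remove [vsrm] add [hqsc,pnu] -> 7 lines: pqt zoee hqsc pnu rwqwo gih sqojk
Hunk 2: at line 1 remove [zoee,hqsc,pnu] add [zdowh,htq] -> 6 lines: pqt zdowh htq rwqwo gih sqojk
Hunk 3: at line 1 remove [htq,rwqwo] add [dghz,spda,zef] -> 7 lines: pqt zdowh dghz spda zef gih sqojk
Hunk 4: at line 2 remove [dghz] add [apl] -> 7 lines: pqt zdowh apl spda zef gih sqojk
Hunk 5: at line 2 remove [apl] add [xcwpe,otl] -> 8 lines: pqt zdowh xcwpe otl spda zef gih sqojk
Final line count: 8

Answer: 8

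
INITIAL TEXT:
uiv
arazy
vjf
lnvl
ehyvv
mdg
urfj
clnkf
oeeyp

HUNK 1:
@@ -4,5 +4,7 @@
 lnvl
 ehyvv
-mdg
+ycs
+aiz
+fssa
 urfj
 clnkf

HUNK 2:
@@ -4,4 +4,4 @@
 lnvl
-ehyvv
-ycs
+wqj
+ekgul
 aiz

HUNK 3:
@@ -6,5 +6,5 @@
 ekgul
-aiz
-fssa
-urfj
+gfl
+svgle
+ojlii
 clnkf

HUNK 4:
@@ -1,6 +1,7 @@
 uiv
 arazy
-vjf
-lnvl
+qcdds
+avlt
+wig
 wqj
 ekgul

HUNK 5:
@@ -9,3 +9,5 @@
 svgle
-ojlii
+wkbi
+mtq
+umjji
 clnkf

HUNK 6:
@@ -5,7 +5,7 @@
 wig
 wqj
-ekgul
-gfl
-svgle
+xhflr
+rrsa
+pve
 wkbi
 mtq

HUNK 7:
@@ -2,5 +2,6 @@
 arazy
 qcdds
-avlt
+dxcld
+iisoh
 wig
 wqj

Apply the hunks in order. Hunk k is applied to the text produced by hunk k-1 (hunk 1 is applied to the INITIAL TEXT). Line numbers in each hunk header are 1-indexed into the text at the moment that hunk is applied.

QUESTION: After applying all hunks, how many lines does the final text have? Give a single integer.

Hunk 1: at line 4 remove [mdg] add [ycs,aiz,fssa] -> 11 lines: uiv arazy vjf lnvl ehyvv ycs aiz fssa urfj clnkf oeeyp
Hunk 2: at line 4 remove [ehyvv,ycs] add [wqj,ekgul] -> 11 lines: uiv arazy vjf lnvl wqj ekgul aiz fssa urfj clnkf oeeyp
Hunk 3: at line 6 remove [aiz,fssa,urfj] add [gfl,svgle,ojlii] -> 11 lines: uiv arazy vjf lnvl wqj ekgul gfl svgle ojlii clnkf oeeyp
Hunk 4: at line 1 remove [vjf,lnvl] add [qcdds,avlt,wig] -> 12 lines: uiv arazy qcdds avlt wig wqj ekgul gfl svgle ojlii clnkf oeeyp
Hunk 5: at line 9 remove [ojlii] add [wkbi,mtq,umjji] -> 14 lines: uiv arazy qcdds avlt wig wqj ekgul gfl svgle wkbi mtq umjji clnkf oeeyp
Hunk 6: at line 5 remove [ekgul,gfl,svgle] add [xhflr,rrsa,pve] -> 14 lines: uiv arazy qcdds avlt wig wqj xhflr rrsa pve wkbi mtq umjji clnkf oeeyp
Hunk 7: at line 2 remove [avlt] add [dxcld,iisoh] -> 15 lines: uiv arazy qcdds dxcld iisoh wig wqj xhflr rrsa pve wkbi mtq umjji clnkf oeeyp
Final line count: 15

Answer: 15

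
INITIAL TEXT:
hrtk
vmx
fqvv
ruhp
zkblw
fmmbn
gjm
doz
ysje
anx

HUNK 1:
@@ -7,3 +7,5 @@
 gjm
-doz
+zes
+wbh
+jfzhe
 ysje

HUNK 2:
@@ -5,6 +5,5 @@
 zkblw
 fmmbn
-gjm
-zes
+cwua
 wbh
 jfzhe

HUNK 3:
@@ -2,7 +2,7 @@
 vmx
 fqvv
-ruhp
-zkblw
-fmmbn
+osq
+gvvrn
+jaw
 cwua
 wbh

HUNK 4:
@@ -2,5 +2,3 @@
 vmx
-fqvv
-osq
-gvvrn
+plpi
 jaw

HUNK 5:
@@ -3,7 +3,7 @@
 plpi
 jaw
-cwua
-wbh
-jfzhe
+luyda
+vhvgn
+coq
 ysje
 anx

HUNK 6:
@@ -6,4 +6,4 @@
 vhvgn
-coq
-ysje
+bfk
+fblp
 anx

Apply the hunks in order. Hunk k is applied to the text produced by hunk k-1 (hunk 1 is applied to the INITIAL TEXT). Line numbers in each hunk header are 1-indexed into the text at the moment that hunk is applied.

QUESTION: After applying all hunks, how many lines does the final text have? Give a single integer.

Hunk 1: at line 7 remove [doz] add [zes,wbh,jfzhe] -> 12 lines: hrtk vmx fqvv ruhp zkblw fmmbn gjm zes wbh jfzhe ysje anx
Hunk 2: at line 5 remove [gjm,zes] add [cwua] -> 11 lines: hrtk vmx fqvv ruhp zkblw fmmbn cwua wbh jfzhe ysje anx
Hunk 3: at line 2 remove [ruhp,zkblw,fmmbn] add [osq,gvvrn,jaw] -> 11 lines: hrtk vmx fqvv osq gvvrn jaw cwua wbh jfzhe ysje anx
Hunk 4: at line 2 remove [fqvv,osq,gvvrn] add [plpi] -> 9 lines: hrtk vmx plpi jaw cwua wbh jfzhe ysje anx
Hunk 5: at line 3 remove [cwua,wbh,jfzhe] add [luyda,vhvgn,coq] -> 9 lines: hrtk vmx plpi jaw luyda vhvgn coq ysje anx
Hunk 6: at line 6 remove [coq,ysje] add [bfk,fblp] -> 9 lines: hrtk vmx plpi jaw luyda vhvgn bfk fblp anx
Final line count: 9

Answer: 9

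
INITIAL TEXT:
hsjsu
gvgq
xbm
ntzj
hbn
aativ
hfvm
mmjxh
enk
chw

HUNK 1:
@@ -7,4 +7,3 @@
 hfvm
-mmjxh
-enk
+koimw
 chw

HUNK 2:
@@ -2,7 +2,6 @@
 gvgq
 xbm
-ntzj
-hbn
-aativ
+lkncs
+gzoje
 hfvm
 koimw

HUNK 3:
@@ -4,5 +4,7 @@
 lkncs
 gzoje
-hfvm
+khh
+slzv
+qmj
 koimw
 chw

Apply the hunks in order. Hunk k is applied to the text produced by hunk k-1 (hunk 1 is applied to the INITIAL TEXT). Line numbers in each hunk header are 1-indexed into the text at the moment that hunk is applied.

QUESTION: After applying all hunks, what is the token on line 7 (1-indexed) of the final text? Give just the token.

Answer: slzv

Derivation:
Hunk 1: at line 7 remove [mmjxh,enk] add [koimw] -> 9 lines: hsjsu gvgq xbm ntzj hbn aativ hfvm koimw chw
Hunk 2: at line 2 remove [ntzj,hbn,aativ] add [lkncs,gzoje] -> 8 lines: hsjsu gvgq xbm lkncs gzoje hfvm koimw chw
Hunk 3: at line 4 remove [hfvm] add [khh,slzv,qmj] -> 10 lines: hsjsu gvgq xbm lkncs gzoje khh slzv qmj koimw chw
Final line 7: slzv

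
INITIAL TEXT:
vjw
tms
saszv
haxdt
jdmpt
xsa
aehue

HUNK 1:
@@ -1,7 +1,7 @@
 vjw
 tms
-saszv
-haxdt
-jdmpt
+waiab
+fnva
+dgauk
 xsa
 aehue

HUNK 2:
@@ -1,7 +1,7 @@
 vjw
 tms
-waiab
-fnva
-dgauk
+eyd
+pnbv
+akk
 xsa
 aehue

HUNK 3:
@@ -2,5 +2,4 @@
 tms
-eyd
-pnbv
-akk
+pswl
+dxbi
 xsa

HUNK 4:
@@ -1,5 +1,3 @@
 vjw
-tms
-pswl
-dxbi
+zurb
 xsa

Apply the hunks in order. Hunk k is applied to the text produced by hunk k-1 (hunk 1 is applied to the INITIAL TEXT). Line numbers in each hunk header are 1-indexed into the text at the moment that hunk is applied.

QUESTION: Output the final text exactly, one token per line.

Hunk 1: at line 1 remove [saszv,haxdt,jdmpt] add [waiab,fnva,dgauk] -> 7 lines: vjw tms waiab fnva dgauk xsa aehue
Hunk 2: at line 1 remove [waiab,fnva,dgauk] add [eyd,pnbv,akk] -> 7 lines: vjw tms eyd pnbv akk xsa aehue
Hunk 3: at line 2 remove [eyd,pnbv,akk] add [pswl,dxbi] -> 6 lines: vjw tms pswl dxbi xsa aehue
Hunk 4: at line 1 remove [tms,pswl,dxbi] add [zurb] -> 4 lines: vjw zurb xsa aehue

Answer: vjw
zurb
xsa
aehue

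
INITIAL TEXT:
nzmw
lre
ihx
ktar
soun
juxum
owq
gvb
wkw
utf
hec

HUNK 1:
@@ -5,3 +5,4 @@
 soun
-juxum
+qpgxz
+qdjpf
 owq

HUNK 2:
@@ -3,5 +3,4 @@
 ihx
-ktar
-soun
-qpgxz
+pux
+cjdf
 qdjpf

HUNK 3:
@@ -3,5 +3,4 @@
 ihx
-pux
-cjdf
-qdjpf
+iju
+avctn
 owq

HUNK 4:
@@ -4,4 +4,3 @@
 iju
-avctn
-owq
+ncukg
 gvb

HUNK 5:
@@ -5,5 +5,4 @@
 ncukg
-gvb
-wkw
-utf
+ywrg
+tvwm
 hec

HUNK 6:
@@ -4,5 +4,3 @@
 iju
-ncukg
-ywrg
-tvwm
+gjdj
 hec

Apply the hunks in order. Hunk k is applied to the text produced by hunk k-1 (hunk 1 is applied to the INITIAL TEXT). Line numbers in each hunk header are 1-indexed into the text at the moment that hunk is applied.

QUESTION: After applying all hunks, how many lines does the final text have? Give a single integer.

Answer: 6

Derivation:
Hunk 1: at line 5 remove [juxum] add [qpgxz,qdjpf] -> 12 lines: nzmw lre ihx ktar soun qpgxz qdjpf owq gvb wkw utf hec
Hunk 2: at line 3 remove [ktar,soun,qpgxz] add [pux,cjdf] -> 11 lines: nzmw lre ihx pux cjdf qdjpf owq gvb wkw utf hec
Hunk 3: at line 3 remove [pux,cjdf,qdjpf] add [iju,avctn] -> 10 lines: nzmw lre ihx iju avctn owq gvb wkw utf hec
Hunk 4: at line 4 remove [avctn,owq] add [ncukg] -> 9 lines: nzmw lre ihx iju ncukg gvb wkw utf hec
Hunk 5: at line 5 remove [gvb,wkw,utf] add [ywrg,tvwm] -> 8 lines: nzmw lre ihx iju ncukg ywrg tvwm hec
Hunk 6: at line 4 remove [ncukg,ywrg,tvwm] add [gjdj] -> 6 lines: nzmw lre ihx iju gjdj hec
Final line count: 6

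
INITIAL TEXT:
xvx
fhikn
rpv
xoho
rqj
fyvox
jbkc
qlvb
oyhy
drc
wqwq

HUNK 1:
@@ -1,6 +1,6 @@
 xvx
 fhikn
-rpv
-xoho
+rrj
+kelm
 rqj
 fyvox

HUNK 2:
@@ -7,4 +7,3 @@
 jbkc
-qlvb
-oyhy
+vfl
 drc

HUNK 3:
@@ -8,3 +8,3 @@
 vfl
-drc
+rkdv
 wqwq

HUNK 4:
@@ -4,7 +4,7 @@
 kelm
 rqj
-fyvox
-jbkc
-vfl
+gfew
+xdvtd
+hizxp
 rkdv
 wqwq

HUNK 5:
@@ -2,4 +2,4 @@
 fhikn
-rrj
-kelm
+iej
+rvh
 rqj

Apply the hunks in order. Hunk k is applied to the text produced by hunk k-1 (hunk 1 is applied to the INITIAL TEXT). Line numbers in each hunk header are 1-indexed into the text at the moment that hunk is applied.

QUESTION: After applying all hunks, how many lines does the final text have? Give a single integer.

Answer: 10

Derivation:
Hunk 1: at line 1 remove [rpv,xoho] add [rrj,kelm] -> 11 lines: xvx fhikn rrj kelm rqj fyvox jbkc qlvb oyhy drc wqwq
Hunk 2: at line 7 remove [qlvb,oyhy] add [vfl] -> 10 lines: xvx fhikn rrj kelm rqj fyvox jbkc vfl drc wqwq
Hunk 3: at line 8 remove [drc] add [rkdv] -> 10 lines: xvx fhikn rrj kelm rqj fyvox jbkc vfl rkdv wqwq
Hunk 4: at line 4 remove [fyvox,jbkc,vfl] add [gfew,xdvtd,hizxp] -> 10 lines: xvx fhikn rrj kelm rqj gfew xdvtd hizxp rkdv wqwq
Hunk 5: at line 2 remove [rrj,kelm] add [iej,rvh] -> 10 lines: xvx fhikn iej rvh rqj gfew xdvtd hizxp rkdv wqwq
Final line count: 10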